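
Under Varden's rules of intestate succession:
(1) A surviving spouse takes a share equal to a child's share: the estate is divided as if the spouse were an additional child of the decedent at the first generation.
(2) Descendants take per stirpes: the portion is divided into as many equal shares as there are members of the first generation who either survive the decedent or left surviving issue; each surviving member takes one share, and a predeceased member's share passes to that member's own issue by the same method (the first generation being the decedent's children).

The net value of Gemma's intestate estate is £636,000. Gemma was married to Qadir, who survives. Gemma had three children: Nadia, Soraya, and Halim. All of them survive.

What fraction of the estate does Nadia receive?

The spouse counts as an additional share at the children's level, so there are 4 primary shares of £159,000. Qadir takes one such share (£159,000).
The children's combined portion (£477,000) is divided into 3 shares of £159,000: Nadia, Soraya, and Halim each take £159,000.

Nadia receives 1/4 of the estate.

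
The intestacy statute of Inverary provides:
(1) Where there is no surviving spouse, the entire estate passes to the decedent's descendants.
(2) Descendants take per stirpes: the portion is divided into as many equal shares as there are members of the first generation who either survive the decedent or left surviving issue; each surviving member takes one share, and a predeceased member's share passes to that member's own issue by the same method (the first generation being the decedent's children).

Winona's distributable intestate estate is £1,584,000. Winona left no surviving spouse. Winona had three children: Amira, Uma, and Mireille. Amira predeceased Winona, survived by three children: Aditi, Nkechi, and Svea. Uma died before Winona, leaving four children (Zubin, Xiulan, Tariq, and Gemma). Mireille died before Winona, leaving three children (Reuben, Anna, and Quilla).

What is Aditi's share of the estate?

Aditi receives £176,000.

The entire £1,584,000 passes to the descendants.
That amount (£1,584,000) is divided into 3 shares of £528,000: Amira's £528,000 share passes to Amira's issue; Uma's £528,000 share passes to Uma's issue; Mireille's £528,000 share passes to Mireille's issue.
Amira's share (£528,000) is divided into 3 shares of £176,000: Aditi, Nkechi, and Svea each take £176,000.
Uma's share (£528,000) is divided into 4 shares of £132,000: Zubin, Xiulan, Tariq, and Gemma each take £132,000.
Mireille's share (£528,000) is divided into 3 shares of £176,000: Reuben, Anna, and Quilla each take £176,000.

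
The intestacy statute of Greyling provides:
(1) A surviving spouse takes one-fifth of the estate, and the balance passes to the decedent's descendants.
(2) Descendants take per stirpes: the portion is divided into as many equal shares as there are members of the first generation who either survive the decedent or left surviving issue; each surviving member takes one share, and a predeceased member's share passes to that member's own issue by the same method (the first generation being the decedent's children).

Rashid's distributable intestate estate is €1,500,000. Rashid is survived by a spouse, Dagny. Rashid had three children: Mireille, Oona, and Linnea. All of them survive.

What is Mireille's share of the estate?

Mireille receives €400,000.

Dagny takes one-fifth of €1,500,000 = €300,000. The remaining €1,200,000 passes to the descendants.
The descendants' portion (€1,200,000) is divided into 3 shares of €400,000: Mireille, Oona, and Linnea each take €400,000.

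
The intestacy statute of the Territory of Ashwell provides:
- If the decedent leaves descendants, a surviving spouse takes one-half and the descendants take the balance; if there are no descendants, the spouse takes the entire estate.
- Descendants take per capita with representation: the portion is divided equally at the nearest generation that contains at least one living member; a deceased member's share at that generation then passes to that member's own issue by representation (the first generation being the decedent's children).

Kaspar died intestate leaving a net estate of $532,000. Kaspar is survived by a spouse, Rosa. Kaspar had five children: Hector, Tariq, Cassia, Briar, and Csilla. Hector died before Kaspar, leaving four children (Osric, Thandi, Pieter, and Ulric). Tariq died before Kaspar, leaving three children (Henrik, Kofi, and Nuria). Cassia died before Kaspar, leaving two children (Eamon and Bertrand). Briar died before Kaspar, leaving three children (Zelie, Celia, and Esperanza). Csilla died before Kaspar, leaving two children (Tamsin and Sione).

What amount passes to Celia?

Rosa takes one-half of $532,000 = $266,000. The remaining $266,000 passes to the descendants.
No child survives, so the initial division is made at the grandchildren's generation.
The descendants' portion ($266,000) is divided into 14 shares of $19,000: Osric, Thandi, Pieter, Ulric, Henrik, Kofi, Nuria, Eamon, Bertrand, Zelie, Celia, Esperanza, Tamsin, and Sione each take $19,000.

Celia receives $19,000.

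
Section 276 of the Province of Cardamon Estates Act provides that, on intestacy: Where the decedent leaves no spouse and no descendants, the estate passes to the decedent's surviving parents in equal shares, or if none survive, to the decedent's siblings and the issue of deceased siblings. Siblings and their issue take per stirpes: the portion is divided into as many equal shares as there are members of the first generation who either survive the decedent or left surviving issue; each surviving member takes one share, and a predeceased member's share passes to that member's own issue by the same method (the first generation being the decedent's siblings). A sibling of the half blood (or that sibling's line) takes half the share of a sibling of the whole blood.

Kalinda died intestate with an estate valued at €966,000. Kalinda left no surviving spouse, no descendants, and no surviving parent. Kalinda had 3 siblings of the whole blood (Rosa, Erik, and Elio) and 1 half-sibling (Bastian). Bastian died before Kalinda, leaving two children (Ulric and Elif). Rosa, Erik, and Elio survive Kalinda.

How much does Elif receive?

Elif receives €69,000.

The entire €966,000 passes to the siblings and their issue.
Counting each half-blood sibling's line as half a unit, there are 7/2 units in €966,000, so one unit is €276,000. Whole-blood lines (Rosa, Erik, and Elio) take €276,000 each; half-blood lines (Bastian) take €138,000 each.
Bastian's share (€138,000) is divided into 2 shares of €69,000: Ulric and Elif each take €69,000.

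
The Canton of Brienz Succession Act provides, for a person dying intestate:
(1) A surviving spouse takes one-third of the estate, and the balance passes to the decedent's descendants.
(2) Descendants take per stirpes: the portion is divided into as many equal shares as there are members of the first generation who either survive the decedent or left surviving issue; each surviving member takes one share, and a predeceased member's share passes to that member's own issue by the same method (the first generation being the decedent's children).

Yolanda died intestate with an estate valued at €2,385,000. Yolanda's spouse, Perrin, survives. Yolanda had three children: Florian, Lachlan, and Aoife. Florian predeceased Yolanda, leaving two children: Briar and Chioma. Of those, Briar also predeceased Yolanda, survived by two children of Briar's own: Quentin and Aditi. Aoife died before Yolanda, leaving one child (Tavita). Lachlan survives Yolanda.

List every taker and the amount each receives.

Perrin takes one-third of €2,385,000 = €795,000. The remaining €1,590,000 passes to the descendants.
The descendants' portion (€1,590,000) is divided into 3 shares of €530,000: Lachlan takes €530,000; Florian's €530,000 share passes to Florian's issue; Aoife's €530,000 share passes to Aoife's issue.
Florian's share (€530,000) is divided into 2 shares of €265,000: Chioma takes €265,000; Briar's €265,000 share passes to Briar's issue.
Briar's share (€265,000) is divided into 2 shares of €132,500: Quentin and Aditi each take €132,500.
Aoife's share (€530,000) passes entirely to Tavita.

Perrin: €795,000; Quentin: €132,500; Aditi: €132,500; Chioma: €265,000; Lachlan: €530,000; Tavita: €530,000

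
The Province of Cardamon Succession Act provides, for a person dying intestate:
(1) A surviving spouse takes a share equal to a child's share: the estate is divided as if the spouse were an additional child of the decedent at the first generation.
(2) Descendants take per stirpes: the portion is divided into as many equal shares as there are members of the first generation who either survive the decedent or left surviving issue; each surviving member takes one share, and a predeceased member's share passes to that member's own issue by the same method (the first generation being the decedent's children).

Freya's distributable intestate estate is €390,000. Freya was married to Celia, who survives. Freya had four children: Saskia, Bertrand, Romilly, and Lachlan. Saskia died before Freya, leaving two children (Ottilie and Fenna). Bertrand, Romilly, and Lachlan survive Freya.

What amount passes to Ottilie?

Ottilie receives €39,000.

The spouse counts as an additional share at the children's level, so there are 5 primary shares of €78,000. Celia takes one such share (€78,000).
The children's combined portion (€312,000) is divided into 4 shares of €78,000: Bertrand, Romilly, and Lachlan each take €78,000; Saskia's €78,000 share passes to Saskia's issue.
Saskia's share (€78,000) is divided into 2 shares of €39,000: Ottilie and Fenna each take €39,000.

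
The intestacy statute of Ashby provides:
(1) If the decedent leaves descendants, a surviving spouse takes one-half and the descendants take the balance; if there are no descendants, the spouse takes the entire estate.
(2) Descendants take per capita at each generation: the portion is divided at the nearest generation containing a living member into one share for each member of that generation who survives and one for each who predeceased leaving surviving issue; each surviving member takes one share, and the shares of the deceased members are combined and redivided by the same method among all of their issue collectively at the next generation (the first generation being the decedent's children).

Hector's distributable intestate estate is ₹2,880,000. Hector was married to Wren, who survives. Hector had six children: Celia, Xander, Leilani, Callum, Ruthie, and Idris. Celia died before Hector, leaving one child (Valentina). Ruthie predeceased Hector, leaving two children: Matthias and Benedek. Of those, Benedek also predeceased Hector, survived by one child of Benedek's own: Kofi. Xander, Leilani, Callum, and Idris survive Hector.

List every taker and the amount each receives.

Wren: ₹1,440,000; Valentina: ₹160,000; Xander: ₹240,000; Leilani: ₹240,000; Callum: ₹240,000; Matthias: ₹160,000; Kofi: ₹160,000; Idris: ₹240,000

Wren takes one-half of ₹2,880,000 = ₹1,440,000. The remaining ₹1,440,000 passes to the descendants.
The descendants' portion (₹1,440,000) is divided at the children's generation into 6 shares of ₹240,000. Xander, Leilani, Callum, and Idris each take ₹240,000. The 2 shares of the deceased (Celia and Ruthie) are combined into a pool of ₹480,000.
That pool (₹480,000) is divided at the grandchildren's generation into 3 shares of ₹160,000. Valentina and Matthias each take ₹160,000. The remaining share for the deceased Benedek (₹160,000) is carried to the next generation.
That pool (₹160,000) passes entirely to Kofi, the sole taker at the great-grandchildren's generation.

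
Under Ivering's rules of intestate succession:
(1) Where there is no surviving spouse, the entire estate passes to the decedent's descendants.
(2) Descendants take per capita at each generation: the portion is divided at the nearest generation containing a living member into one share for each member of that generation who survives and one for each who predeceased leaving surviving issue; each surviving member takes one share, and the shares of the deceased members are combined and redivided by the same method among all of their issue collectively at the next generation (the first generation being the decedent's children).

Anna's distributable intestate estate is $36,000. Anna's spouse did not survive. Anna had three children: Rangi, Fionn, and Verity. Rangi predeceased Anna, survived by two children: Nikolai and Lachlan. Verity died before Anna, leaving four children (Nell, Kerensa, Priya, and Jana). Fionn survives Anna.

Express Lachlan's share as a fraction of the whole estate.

The entire $36,000 passes to the descendants.
That amount ($36,000) is divided at the children's generation into 3 shares of $12,000. Fionn takes $12,000. The 2 shares of the deceased (Rangi and Verity) are combined into a pool of $24,000.
That pool ($24,000) is divided at the grandchildren's generation equally among Nikolai, Lachlan, Nell, Kerensa, Priya, and Jana: $4,000 each.

Lachlan receives 1/9 of the estate.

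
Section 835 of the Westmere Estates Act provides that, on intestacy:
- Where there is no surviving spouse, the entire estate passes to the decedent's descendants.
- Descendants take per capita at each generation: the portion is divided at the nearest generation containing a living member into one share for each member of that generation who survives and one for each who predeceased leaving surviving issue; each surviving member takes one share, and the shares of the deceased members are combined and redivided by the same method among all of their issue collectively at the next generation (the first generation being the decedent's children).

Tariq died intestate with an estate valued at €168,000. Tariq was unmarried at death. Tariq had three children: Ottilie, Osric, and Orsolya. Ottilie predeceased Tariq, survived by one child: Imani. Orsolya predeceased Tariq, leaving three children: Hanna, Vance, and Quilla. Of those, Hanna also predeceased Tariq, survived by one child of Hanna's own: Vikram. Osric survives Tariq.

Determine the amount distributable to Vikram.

Vikram receives €28,000.

The entire €168,000 passes to the descendants.
That amount (€168,000) is divided at the children's generation into 3 shares of €56,000. Osric takes €56,000. The 2 shares of the deceased (Ottilie and Orsolya) are combined into a pool of €112,000.
That pool (€112,000) is divided at the grandchildren's generation into 4 shares of €28,000. Imani, Vance, and Quilla each take €28,000. The remaining share for the deceased Hanna (€28,000) is carried to the next generation.
That pool (€28,000) passes entirely to Vikram, the sole taker at the great-grandchildren's generation.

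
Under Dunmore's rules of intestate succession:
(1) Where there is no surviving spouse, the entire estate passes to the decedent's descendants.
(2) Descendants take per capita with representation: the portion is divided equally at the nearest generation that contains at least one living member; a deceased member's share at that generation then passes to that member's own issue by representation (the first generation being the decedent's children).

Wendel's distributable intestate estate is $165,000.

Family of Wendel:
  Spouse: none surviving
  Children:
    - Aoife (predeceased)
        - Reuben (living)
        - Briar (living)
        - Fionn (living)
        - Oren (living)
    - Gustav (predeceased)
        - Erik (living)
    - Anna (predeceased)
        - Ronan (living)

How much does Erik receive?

Erik receives $27,500.

The entire $165,000 passes to the descendants.
No child survives, so the initial division is made at the grandchildren's generation.
That amount ($165,000) is divided into 6 shares of $27,500: Reuben, Briar, Fionn, Oren, Erik, and Ronan each take $27,500.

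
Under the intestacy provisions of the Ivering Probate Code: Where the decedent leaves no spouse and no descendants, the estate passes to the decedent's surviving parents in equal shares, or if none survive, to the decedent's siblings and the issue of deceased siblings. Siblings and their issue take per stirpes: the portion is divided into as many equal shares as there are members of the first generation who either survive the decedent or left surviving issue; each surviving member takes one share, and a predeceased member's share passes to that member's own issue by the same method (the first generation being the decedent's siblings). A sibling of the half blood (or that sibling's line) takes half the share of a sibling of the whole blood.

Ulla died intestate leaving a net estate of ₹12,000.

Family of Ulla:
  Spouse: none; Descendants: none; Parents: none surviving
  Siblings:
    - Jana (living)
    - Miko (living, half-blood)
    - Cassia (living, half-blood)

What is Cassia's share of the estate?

Cassia receives ₹3,000.

The entire ₹12,000 passes to the siblings and their issue.
Counting each half-blood sibling's line as half a unit, there are 2 units in ₹12,000, so one unit is ₹6,000. Whole-blood lines (Jana) take ₹6,000 each; half-blood lines (Miko and Cassia) take ₹3,000 each.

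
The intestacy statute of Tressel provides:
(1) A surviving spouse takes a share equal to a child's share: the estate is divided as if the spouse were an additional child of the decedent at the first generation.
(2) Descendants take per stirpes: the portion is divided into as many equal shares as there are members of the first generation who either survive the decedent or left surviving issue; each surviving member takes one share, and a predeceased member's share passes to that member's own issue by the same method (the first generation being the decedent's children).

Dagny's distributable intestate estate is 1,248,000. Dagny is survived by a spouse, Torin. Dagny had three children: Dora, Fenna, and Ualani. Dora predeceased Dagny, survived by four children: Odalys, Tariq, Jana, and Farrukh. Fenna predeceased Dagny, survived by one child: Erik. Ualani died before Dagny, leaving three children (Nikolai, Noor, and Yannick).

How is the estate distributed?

The spouse counts as an additional share at the children's level, so there are 4 primary shares of 312,000. Torin takes one such share (312,000).
The children's combined portion (936,000) is divided into 3 shares of 312,000: Dora's 312,000 share passes to Dora's issue; Fenna's 312,000 share passes to Fenna's issue; Ualani's 312,000 share passes to Ualani's issue.
Dora's share (312,000) is divided into 4 shares of 78,000: Odalys, Tariq, Jana, and Farrukh each take 78,000.
Fenna's share (312,000) passes entirely to Erik.
Ualani's share (312,000) is divided into 3 shares of 104,000: Nikolai, Noor, and Yannick each take 104,000.

Torin: 312,000; Odalys: 78,000; Tariq: 78,000; Jana: 78,000; Farrukh: 78,000; Erik: 312,000; Nikolai: 104,000; Noor: 104,000; Yannick: 104,000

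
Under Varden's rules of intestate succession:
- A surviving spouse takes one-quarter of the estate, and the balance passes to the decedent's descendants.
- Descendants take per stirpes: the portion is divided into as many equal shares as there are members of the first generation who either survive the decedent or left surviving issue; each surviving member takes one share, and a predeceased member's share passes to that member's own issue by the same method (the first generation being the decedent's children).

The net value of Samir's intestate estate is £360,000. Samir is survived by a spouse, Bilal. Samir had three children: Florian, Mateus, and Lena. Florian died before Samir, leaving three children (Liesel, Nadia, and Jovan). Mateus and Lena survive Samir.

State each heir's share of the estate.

Bilal: £90,000; Liesel: £30,000; Nadia: £30,000; Jovan: £30,000; Mateus: £90,000; Lena: £90,000

Bilal takes one-quarter of £360,000 = £90,000. The remaining £270,000 passes to the descendants.
The descendants' portion (£270,000) is divided into 3 shares of £90,000: Mateus and Lena each take £90,000; Florian's £90,000 share passes to Florian's issue.
Florian's share (£90,000) is divided into 3 shares of £30,000: Liesel, Nadia, and Jovan each take £30,000.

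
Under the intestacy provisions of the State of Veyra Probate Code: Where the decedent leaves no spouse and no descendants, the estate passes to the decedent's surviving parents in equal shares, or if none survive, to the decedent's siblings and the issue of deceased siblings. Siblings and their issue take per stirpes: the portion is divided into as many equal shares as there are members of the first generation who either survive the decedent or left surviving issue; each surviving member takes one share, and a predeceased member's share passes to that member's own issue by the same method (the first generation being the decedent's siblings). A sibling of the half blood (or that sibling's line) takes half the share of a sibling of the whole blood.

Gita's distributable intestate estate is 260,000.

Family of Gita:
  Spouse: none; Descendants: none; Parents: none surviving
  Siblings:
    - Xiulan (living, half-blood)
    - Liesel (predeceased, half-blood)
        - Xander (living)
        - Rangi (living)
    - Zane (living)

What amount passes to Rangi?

Rangi receives 32,500.

The entire 260,000 passes to the siblings and their issue.
Counting each half-blood sibling's line as half a unit, there are 2 units in 260,000, so one unit is 130,000. Whole-blood lines (Zane) take 130,000 each; half-blood lines (Xiulan and Liesel) take 65,000 each.
Liesel's share (65,000) is divided into 2 shares of 32,500: Xander and Rangi each take 32,500.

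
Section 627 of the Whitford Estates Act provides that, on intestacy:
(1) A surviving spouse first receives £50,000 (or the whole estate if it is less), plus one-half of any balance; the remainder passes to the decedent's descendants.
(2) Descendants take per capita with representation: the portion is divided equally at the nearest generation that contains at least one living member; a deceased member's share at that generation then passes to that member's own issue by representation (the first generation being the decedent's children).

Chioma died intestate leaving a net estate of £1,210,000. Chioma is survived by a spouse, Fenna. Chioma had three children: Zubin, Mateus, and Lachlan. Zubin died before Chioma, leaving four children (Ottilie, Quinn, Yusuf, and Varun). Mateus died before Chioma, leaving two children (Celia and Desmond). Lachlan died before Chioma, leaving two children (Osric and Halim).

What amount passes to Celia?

Celia receives £72,500.

Fenna first takes £50,000, leaving a balance of £1,160,000. Fenna then takes one-half of the balance (£580,000), for a total of £630,000. The remaining £580,000 passes to the descendants.
No child survives, so the initial division is made at the grandchildren's generation.
The descendants' portion (£580,000) is divided into 8 shares of £72,500: Ottilie, Quinn, Yusuf, Varun, Celia, Desmond, Osric, and Halim each take £72,500.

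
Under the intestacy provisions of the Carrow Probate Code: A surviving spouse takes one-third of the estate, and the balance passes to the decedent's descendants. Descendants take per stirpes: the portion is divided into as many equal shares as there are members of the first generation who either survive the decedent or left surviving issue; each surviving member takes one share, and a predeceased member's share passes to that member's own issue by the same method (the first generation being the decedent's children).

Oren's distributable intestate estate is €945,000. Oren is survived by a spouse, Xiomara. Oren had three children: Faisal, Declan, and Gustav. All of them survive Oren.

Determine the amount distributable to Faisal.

Xiomara takes one-third of €945,000 = €315,000. The remaining €630,000 passes to the descendants.
The descendants' portion (€630,000) is divided into 3 shares of €210,000: Faisal, Declan, and Gustav each take €210,000.

Faisal receives €210,000.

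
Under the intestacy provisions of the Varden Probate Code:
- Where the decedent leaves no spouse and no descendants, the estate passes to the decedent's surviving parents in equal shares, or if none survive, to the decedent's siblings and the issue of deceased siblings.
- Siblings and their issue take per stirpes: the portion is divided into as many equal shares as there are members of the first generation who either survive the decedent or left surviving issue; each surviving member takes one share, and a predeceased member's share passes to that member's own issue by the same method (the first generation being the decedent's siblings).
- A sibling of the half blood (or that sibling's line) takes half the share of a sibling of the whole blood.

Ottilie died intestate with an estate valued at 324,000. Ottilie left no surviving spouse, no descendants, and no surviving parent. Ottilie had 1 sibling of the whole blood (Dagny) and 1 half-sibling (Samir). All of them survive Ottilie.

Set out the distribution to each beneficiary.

The entire 324,000 passes to the siblings and their issue.
Counting each half-blood sibling's line as half a unit, there are 3/2 units in 324,000, so one unit is 216,000. Whole-blood lines (Dagny) take 216,000 each; half-blood lines (Samir) take 108,000 each.

Samir: 108,000; Dagny: 216,000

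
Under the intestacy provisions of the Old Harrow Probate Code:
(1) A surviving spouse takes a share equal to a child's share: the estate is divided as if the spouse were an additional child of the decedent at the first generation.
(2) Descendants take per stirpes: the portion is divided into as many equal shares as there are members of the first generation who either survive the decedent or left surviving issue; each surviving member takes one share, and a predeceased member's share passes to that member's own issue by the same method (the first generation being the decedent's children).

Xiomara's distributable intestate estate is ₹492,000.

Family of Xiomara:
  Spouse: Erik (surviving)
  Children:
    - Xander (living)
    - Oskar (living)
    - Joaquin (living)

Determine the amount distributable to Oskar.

Oskar receives ₹123,000.

The spouse counts as an additional share at the children's level, so there are 4 primary shares of ₹123,000. Erik takes one such share (₹123,000).
The children's combined portion (₹369,000) is divided into 3 shares of ₹123,000: Xander, Oskar, and Joaquin each take ₹123,000.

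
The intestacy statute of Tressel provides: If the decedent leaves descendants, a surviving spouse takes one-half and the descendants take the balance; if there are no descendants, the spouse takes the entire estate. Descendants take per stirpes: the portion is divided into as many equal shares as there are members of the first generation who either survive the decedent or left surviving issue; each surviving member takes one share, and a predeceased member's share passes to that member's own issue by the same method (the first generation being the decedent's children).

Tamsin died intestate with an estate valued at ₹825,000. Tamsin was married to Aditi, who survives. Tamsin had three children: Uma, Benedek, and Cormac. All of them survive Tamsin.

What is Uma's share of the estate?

Aditi takes one-half of ₹825,000 = ₹412,500. The remaining ₹412,500 passes to the descendants.
The descendants' portion (₹412,500) is divided into 3 shares of ₹137,500: Uma, Benedek, and Cormac each take ₹137,500.

Uma receives ₹137,500.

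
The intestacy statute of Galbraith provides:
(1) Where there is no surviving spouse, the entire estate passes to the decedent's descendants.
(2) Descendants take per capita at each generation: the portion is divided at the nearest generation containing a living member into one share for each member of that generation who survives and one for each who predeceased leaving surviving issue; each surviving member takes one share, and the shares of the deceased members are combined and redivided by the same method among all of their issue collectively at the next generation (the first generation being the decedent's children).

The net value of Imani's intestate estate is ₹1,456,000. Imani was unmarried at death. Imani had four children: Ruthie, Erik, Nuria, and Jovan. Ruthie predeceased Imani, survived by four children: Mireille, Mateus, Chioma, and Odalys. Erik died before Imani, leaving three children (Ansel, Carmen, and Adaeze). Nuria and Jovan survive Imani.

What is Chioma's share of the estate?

The entire ₹1,456,000 passes to the descendants.
That amount (₹1,456,000) is divided at the children's generation into 4 shares of ₹364,000. Nuria and Jovan each take ₹364,000. The 2 shares of the deceased (Ruthie and Erik) are combined into a pool of ₹728,000.
That pool (₹728,000) is divided at the grandchildren's generation equally among Mireille, Mateus, Chioma, Odalys, Ansel, Carmen, and Adaeze: ₹104,000 each.

Chioma receives ₹104,000.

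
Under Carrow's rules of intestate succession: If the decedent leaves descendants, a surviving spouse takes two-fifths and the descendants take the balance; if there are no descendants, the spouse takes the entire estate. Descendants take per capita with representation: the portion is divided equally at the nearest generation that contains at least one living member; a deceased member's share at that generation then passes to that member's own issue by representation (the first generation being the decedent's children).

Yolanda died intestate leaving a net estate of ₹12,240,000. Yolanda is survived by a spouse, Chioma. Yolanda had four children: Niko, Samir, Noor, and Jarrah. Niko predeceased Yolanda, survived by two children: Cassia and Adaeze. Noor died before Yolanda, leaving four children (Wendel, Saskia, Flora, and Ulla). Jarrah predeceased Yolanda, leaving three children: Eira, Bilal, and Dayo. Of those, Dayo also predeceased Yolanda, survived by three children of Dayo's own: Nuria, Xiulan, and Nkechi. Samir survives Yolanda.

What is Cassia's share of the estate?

Chioma takes two-fifths of ₹12,240,000 = ₹4,896,000. The remaining ₹7,344,000 passes to the descendants.
The descendants' portion (₹7,344,000) is divided into 4 shares of ₹1,836,000: Samir takes ₹1,836,000; Niko's ₹1,836,000 share passes to Niko's issue; Noor's ₹1,836,000 share passes to Noor's issue; Jarrah's ₹1,836,000 share passes to Jarrah's issue.
Niko's share (₹1,836,000) is divided into 2 shares of ₹918,000: Cassia and Adaeze each take ₹918,000.
Noor's share (₹1,836,000) is divided into 4 shares of ₹459,000: Wendel, Saskia, Flora, and Ulla each take ₹459,000.
Jarrah's share (₹1,836,000) is divided into 3 shares of ₹612,000: Eira and Bilal each take ₹612,000; Dayo's ₹612,000 share passes to Dayo's issue.
Dayo's share (₹612,000) is divided into 3 shares of ₹204,000: Nuria, Xiulan, and Nkechi each take ₹204,000.

Cassia receives ₹918,000.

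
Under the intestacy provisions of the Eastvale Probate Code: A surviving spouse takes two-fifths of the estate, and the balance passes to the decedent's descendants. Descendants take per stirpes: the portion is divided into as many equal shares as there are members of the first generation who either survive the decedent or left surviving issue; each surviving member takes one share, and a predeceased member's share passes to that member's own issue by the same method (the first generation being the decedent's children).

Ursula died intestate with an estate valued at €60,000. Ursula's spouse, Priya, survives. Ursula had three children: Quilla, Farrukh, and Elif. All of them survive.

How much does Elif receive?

Priya takes two-fifths of €60,000 = €24,000. The remaining €36,000 passes to the descendants.
The descendants' portion (€36,000) is divided into 3 shares of €12,000: Quilla, Farrukh, and Elif each take €12,000.

Elif receives €12,000.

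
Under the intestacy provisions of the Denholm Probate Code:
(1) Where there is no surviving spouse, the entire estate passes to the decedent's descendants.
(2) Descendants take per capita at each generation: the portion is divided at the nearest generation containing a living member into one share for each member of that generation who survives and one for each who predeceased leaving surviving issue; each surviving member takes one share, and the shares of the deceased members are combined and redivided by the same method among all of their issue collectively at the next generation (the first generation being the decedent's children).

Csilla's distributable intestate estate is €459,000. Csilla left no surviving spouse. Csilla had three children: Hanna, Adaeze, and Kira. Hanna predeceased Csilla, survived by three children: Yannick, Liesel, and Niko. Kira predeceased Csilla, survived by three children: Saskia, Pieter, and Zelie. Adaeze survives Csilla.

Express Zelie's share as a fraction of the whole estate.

The entire €459,000 passes to the descendants.
That amount (€459,000) is divided at the children's generation into 3 shares of €153,000. Adaeze takes €153,000. The 2 shares of the deceased (Hanna and Kira) are combined into a pool of €306,000.
That pool (€306,000) is divided at the grandchildren's generation equally among Yannick, Liesel, Niko, Saskia, Pieter, and Zelie: €51,000 each.

Zelie receives 1/9 of the estate.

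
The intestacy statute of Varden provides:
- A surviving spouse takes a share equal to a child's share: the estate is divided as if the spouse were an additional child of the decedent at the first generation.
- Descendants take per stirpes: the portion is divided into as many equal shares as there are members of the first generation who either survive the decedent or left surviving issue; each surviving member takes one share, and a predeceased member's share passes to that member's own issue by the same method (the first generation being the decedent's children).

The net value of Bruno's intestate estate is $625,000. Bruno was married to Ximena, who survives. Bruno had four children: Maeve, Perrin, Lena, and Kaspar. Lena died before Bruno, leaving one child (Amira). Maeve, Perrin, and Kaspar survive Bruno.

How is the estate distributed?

Ximena: $125,000; Maeve: $125,000; Perrin: $125,000; Amira: $125,000; Kaspar: $125,000

The spouse counts as an additional share at the children's level, so there are 5 primary shares of $125,000. Ximena takes one such share ($125,000).
The children's combined portion ($500,000) is divided into 4 shares of $125,000: Maeve, Perrin, and Kaspar each take $125,000; Lena's $125,000 share passes to Lena's issue.
Lena's share ($125,000) passes entirely to Amira.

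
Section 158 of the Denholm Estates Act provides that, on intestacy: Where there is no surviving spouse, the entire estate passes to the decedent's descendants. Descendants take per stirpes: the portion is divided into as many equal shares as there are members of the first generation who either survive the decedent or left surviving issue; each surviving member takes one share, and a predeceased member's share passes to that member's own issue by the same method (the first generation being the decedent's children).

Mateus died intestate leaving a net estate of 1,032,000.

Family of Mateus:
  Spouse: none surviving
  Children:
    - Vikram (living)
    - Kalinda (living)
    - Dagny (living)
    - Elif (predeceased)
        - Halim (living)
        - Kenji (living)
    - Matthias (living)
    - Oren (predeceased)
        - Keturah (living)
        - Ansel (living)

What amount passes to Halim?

Halim receives 86,000.

The entire 1,032,000 passes to the descendants.
That amount (1,032,000) is divided into 6 shares of 172,000: Vikram, Kalinda, Dagny, and Matthias each take 172,000; Elif's 172,000 share passes to Elif's issue; Oren's 172,000 share passes to Oren's issue.
Elif's share (172,000) is divided into 2 shares of 86,000: Halim and Kenji each take 86,000.
Oren's share (172,000) is divided into 2 shares of 86,000: Keturah and Ansel each take 86,000.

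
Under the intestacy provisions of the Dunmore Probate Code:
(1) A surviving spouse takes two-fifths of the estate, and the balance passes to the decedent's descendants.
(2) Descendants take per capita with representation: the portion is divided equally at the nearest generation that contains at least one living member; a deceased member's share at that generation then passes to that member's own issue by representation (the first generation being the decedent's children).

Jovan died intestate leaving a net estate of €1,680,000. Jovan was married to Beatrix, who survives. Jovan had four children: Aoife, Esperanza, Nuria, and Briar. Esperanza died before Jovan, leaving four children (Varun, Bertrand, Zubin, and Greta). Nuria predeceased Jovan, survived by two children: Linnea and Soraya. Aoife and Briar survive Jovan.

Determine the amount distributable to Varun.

Varun receives €63,000.

Beatrix takes two-fifths of €1,680,000 = €672,000. The remaining €1,008,000 passes to the descendants.
The descendants' portion (€1,008,000) is divided into 4 shares of €252,000: Aoife and Briar each take €252,000; Esperanza's €252,000 share passes to Esperanza's issue; Nuria's €252,000 share passes to Nuria's issue.
Esperanza's share (€252,000) is divided into 4 shares of €63,000: Varun, Bertrand, Zubin, and Greta each take €63,000.
Nuria's share (€252,000) is divided into 2 shares of €126,000: Linnea and Soraya each take €126,000.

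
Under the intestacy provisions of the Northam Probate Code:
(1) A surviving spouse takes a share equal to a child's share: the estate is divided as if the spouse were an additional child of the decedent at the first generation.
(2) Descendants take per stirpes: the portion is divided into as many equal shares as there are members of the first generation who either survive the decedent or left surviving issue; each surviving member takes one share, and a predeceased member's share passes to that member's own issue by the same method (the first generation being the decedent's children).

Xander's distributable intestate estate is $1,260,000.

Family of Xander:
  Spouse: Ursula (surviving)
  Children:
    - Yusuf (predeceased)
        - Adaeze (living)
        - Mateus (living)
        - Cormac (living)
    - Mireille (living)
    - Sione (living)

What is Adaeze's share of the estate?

The spouse counts as an additional share at the children's level, so there are 4 primary shares of $315,000. Ursula takes one such share ($315,000).
The children's combined portion ($945,000) is divided into 3 shares of $315,000: Mireille and Sione each take $315,000; Yusuf's $315,000 share passes to Yusuf's issue.
Yusuf's share ($315,000) is divided into 3 shares of $105,000: Adaeze, Mateus, and Cormac each take $105,000.

Adaeze receives $105,000.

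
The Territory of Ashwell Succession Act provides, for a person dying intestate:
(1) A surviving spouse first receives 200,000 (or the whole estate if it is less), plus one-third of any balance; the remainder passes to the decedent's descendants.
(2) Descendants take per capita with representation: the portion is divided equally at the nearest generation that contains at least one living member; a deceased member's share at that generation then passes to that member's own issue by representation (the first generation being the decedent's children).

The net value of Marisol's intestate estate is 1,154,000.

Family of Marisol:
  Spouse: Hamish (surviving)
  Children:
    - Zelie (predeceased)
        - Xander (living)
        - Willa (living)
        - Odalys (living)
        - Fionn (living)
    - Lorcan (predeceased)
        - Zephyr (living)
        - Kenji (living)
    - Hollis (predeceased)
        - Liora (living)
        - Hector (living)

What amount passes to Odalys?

Odalys receives 79,500.

Hamish first takes 200,000, leaving a balance of 954,000. Hamish then takes one-third of the balance (318,000), for a total of 518,000. The remaining 636,000 passes to the descendants.
No child survives, so the initial division is made at the grandchildren's generation.
The descendants' portion (636,000) is divided into 8 shares of 79,500: Xander, Willa, Odalys, Fionn, Zephyr, Kenji, Liora, and Hector each take 79,500.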